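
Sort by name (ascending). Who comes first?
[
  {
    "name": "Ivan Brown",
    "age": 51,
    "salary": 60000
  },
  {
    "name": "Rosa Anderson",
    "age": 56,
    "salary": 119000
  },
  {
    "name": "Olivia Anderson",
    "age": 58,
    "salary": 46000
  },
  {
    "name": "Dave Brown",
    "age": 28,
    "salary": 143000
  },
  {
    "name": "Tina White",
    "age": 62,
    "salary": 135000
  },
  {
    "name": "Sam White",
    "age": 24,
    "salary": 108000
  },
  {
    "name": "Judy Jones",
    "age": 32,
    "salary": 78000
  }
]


Sort by: name (ascending)

Sorted order:
  1. Dave Brown (name = Dave Brown)
  2. Ivan Brown (name = Ivan Brown)
  3. Judy Jones (name = Judy Jones)
  4. Olivia Anderson (name = Olivia Anderson)
  5. Rosa Anderson (name = Rosa Anderson)
  6. Sam White (name = Sam White)
  7. Tina White (name = Tina White)

First: Dave Brown

Dave Brown


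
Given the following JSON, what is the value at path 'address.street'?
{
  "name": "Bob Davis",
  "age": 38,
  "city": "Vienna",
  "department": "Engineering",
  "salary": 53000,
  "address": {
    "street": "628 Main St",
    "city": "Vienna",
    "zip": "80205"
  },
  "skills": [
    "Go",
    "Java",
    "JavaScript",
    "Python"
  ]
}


Query: address.street
Path: address -> street
Value: 628 Main St

628 Main St


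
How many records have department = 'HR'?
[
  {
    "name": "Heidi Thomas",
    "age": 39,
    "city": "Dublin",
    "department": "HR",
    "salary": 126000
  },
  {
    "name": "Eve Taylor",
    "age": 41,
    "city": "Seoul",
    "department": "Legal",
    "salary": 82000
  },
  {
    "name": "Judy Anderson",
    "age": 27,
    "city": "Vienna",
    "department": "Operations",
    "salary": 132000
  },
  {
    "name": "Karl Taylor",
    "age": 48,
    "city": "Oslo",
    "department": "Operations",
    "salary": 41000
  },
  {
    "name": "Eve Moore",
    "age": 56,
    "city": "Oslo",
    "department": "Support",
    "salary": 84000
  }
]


Data: 5 records
Condition: department = 'HR'

Checking each record:
  Heidi Thomas: HR MATCH
  Eve Taylor: Legal
  Judy Anderson: Operations
  Karl Taylor: Operations
  Eve Moore: Support

Count: 1

1


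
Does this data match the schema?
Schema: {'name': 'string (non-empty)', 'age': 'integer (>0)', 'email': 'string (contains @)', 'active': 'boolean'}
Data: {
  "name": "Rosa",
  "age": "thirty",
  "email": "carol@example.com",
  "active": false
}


Validating each field against schema:
  name: OK (non-empty string)
  age: FAIL ("thirty" is not an integer)
  email: OK (string with @)
  active: OK (boolean)

Result: INVALID (1 error: age)

INVALID (1 error: age)


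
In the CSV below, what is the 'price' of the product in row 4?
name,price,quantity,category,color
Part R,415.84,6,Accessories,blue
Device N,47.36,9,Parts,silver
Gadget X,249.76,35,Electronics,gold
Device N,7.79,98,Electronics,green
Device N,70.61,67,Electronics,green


Query: Row 4 ('Device N'), column 'price'
Value: 7.79

7.79


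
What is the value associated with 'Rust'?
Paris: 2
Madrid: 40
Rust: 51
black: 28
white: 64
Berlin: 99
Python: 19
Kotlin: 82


Looking up key 'Rust'
Value: 51

51


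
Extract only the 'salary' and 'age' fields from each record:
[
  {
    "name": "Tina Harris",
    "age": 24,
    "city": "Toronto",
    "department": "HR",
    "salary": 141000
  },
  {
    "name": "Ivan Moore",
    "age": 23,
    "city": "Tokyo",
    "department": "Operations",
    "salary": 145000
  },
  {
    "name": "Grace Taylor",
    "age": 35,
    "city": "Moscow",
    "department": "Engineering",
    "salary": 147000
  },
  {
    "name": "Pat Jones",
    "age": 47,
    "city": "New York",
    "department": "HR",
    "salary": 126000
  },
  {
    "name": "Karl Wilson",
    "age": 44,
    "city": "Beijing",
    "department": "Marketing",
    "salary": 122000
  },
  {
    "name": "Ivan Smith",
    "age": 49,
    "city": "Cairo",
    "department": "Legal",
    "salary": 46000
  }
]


Original: 6 records with fields: name, age, city, department, salary
Keep: ['salary', 'age']
Drop: ['name', 'city', 'department']
Result: 6 records, 2 fields each

[
  {
    "salary": 141000,
    "age": 24
  },
  {
    "salary": 145000,
    "age": 23
  },
  {
    "salary": 147000,
    "age": 35
  },
  {
    "salary": 126000,
    "age": 47
  },
  {
    "salary": 122000,
    "age": 44
  },
  {
    "salary": 46000,
    "age": 49
  }
]


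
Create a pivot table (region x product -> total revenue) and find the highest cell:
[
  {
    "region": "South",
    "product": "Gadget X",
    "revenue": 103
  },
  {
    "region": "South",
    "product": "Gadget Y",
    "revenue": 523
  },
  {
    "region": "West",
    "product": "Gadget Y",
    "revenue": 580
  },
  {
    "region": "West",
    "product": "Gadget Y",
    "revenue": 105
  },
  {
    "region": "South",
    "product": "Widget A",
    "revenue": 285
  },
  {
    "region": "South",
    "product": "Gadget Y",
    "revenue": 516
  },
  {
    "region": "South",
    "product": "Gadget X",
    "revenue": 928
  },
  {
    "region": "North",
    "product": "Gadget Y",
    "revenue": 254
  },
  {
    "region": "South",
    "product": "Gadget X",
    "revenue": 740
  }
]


Pivot: region (rows) x product (columns) -> total revenue

     Gadget X      Gadget Y      Widget A    
North            0           254             0  
South         1771          1039           285  
West             0           685             0  

Highest: South / Gadget X = $1771

South / Gadget X = $1771


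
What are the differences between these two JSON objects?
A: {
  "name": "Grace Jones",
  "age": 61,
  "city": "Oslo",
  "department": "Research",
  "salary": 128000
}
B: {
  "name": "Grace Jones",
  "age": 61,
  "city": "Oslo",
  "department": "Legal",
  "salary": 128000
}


Comparing each field (in key order):
  name: same
  age: same
  city: same
  department: DIFFERENT
  salary: same
Differences:
  department: Research -> Legal

1 field(s) changed

1 change: department


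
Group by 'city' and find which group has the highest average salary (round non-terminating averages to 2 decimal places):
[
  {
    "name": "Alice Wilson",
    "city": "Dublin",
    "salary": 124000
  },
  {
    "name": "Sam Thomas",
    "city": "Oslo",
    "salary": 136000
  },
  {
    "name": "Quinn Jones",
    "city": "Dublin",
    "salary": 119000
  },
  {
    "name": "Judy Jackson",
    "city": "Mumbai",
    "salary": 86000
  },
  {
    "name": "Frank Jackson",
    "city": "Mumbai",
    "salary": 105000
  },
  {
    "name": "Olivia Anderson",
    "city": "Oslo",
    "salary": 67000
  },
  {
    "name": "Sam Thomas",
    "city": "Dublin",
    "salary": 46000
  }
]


Group by: city

Groups:
  Dublin: 3 people, avg salary = 289000/3 ≈ $96333.33
  Mumbai: 2 people, avg salary = 191000/2 = $95500
  Oslo: 2 people, avg salary = 203000/2 = $101500

Highest average salary: Oslo ($101500)

Oslo ($101500)


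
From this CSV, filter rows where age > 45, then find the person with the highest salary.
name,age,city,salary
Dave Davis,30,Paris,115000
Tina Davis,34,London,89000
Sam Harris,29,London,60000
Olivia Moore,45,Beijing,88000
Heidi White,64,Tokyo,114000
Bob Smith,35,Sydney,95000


Filter: age > 45
Sort by: salary (descending)

Filtered records (1):
  Heidi White, age 64, salary $114000

Highest salary: Heidi White ($114000)

Heidi White


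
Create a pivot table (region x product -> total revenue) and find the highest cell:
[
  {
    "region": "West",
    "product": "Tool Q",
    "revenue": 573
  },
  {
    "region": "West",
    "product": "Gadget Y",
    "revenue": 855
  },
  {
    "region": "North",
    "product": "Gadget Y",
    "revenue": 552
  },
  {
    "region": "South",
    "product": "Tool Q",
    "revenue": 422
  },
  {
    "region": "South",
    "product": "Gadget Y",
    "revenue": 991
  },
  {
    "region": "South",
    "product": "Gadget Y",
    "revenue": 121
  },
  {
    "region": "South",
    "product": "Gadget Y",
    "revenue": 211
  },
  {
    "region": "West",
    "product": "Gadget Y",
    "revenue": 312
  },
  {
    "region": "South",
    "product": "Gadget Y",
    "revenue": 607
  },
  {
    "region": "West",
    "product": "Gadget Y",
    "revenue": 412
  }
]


Pivot: region (rows) x product (columns) -> total revenue

     Gadget Y      Tool Q      
North          552             0  
South         1930           422  
West          1579           573  

Highest: South / Gadget Y = $1930

South / Gadget Y = $1930


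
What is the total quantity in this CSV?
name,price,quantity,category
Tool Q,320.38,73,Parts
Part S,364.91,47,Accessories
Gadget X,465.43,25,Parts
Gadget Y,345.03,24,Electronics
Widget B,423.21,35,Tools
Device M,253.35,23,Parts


Computing total quantity:
Values: [73, 47, 25, 24, 35, 23]
Sum = 227

227


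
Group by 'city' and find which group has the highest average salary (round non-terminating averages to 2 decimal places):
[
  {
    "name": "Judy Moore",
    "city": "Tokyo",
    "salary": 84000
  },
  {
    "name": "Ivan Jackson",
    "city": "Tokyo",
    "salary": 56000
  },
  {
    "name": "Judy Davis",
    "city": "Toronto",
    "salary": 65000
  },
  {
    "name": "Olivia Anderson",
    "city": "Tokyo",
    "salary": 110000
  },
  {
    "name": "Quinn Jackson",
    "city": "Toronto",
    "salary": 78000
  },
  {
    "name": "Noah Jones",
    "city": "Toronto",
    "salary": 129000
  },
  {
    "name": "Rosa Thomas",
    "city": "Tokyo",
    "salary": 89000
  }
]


Group by: city

Groups:
  Tokyo: 4 people, avg salary = 339000/4 = $84750
  Toronto: 3 people, avg salary = 272000/3 ≈ $90666.67

Highest average salary: Toronto (≈$90666.67)

Toronto (≈$90666.67)


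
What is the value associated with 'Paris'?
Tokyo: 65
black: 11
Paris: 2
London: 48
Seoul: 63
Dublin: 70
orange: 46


Looking up key 'Paris'
Value: 2

2


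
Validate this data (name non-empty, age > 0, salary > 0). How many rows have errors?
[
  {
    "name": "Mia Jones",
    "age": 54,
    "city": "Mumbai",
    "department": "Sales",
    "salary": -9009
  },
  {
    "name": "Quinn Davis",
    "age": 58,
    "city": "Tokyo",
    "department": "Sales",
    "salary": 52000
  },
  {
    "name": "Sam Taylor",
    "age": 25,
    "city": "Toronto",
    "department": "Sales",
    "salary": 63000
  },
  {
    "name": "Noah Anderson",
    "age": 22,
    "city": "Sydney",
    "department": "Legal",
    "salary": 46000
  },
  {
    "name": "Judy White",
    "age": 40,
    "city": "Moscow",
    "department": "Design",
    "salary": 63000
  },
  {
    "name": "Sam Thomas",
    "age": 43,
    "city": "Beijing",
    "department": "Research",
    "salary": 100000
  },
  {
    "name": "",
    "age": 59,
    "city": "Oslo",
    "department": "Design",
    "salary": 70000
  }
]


Validating 7 records:
Rules: name non-empty, age > 0, salary > 0

  Row 1 (Mia Jones): negative salary: -9009
  Row 2 (Quinn Davis): OK
  Row 3 (Sam Taylor): OK
  Row 4 (Noah Anderson): OK
  Row 5 (Judy White): OK
  Row 6 (Sam Thomas): OK
  Row 7 (???): empty name

Total errors: 2

2 errors


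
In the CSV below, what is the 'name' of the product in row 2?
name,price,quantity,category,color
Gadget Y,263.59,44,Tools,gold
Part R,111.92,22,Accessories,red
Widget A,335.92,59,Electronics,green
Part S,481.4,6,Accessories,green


Query: Row 2 ('Part R'), column 'name'
Value: Part R

Part R


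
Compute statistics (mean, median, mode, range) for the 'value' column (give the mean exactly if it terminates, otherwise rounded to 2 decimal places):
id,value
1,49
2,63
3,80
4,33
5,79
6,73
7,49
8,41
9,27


Data: [49, 63, 80, 33, 79, 73, 49, 41, 27]
Count: 9
Sum: 494
Mean: 494/9 ≈ 54.89 (rounded to 2 decimal places)
Sorted: [27, 33, 41, 49, 49, 63, 73, 79, 80]
Median: 49.0
Mode: 49 (2 times)
Range: 80 - 27 = 53
Min: 27, Max: 80

mean≈54.89, median=49.0, mode=49, range=53


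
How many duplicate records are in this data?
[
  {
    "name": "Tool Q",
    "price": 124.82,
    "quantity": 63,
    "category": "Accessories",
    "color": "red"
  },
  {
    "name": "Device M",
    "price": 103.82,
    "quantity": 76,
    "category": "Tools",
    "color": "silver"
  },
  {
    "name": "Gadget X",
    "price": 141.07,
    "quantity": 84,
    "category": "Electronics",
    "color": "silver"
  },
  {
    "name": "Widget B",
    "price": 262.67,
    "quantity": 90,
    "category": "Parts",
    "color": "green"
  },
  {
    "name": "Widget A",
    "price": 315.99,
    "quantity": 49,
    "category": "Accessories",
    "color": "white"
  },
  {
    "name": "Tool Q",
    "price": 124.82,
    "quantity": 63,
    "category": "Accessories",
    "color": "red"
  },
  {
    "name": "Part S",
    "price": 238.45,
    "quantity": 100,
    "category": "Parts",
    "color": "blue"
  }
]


Checking 7 records for duplicates:

  Row 1: Tool Q ($124.82, qty 63)
  Row 2: Device M ($103.82, qty 76)
  Row 3: Gadget X ($141.07, qty 84)
  Row 4: Widget B ($262.67, qty 90)
  Row 5: Widget A ($315.99, qty 49)
  Row 6: Tool Q ($124.82, qty 63) <-- DUPLICATE
  Row 7: Part S ($238.45, qty 100)

Duplicates found: 1
Unique records: 6

1 duplicates, 6 unique


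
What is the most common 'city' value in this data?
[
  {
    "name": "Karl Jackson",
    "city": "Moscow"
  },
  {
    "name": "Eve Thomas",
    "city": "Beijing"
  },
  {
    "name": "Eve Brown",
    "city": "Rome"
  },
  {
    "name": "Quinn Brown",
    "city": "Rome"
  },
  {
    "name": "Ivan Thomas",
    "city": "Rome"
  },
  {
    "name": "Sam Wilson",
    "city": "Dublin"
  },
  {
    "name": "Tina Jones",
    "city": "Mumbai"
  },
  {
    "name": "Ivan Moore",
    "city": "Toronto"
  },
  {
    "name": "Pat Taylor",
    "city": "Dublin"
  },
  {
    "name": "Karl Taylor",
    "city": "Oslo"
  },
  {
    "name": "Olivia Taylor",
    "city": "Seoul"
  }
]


Counting 'city' values across 11 records:

  Rome: 3 ###
  Dublin: 2 ##
  Moscow: 1 #
  Beijing: 1 #
  Mumbai: 1 #
  Toronto: 1 #
  Oslo: 1 #
  Seoul: 1 #

Most common: Rome (3 times)

Rome (3 times)


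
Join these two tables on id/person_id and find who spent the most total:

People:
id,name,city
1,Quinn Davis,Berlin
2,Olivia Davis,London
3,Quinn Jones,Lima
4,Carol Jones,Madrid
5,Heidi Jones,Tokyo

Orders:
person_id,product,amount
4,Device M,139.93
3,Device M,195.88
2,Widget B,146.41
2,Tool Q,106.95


Join on: people.id = orders.person_id

Joined rows:
  Carol Jones (Madrid) bought Device M for $139.93
  Quinn Jones (Lima) bought Device M for $195.88
  Olivia Davis (London) bought Widget B for $146.41
  Olivia Davis (London) bought Tool Q for $106.95

Total per person:
  Olivia Davis: $253.36
  Quinn Jones: $195.88
  Carol Jones: $139.93

Top spender: Olivia Davis ($253.36)

Olivia Davis ($253.36)


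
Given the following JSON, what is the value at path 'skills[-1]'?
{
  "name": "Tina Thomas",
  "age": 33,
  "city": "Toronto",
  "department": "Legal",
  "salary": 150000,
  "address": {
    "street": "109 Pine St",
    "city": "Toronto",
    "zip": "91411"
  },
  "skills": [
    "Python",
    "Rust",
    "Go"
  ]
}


Query: skills[-1]
Path: skills -> last element
Value: Go

Go


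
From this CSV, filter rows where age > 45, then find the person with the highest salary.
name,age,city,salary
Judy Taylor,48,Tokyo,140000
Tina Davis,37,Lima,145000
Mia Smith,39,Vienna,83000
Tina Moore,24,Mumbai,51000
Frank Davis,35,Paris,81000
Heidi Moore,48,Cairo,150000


Filter: age > 45
Sort by: salary (descending)

Filtered records (2):
  Heidi Moore, age 48, salary $150000
  Judy Taylor, age 48, salary $140000

Highest salary: Heidi Moore ($150000)

Heidi Moore


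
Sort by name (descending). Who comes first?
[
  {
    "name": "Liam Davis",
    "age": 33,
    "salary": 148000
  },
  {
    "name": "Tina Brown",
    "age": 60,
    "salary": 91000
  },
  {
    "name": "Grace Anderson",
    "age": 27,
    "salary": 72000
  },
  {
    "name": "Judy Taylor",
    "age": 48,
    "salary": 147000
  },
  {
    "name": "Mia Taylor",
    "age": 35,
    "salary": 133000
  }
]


Sort by: name (descending)

Sorted order:
  1. Tina Brown (name = Tina Brown)
  2. Mia Taylor (name = Mia Taylor)
  3. Liam Davis (name = Liam Davis)
  4. Judy Taylor (name = Judy Taylor)
  5. Grace Anderson (name = Grace Anderson)

First: Tina Brown

Tina Brown


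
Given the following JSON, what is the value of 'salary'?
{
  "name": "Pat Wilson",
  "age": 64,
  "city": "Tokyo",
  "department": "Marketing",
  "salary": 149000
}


Looking up field 'salary'
Value: 149000

149000


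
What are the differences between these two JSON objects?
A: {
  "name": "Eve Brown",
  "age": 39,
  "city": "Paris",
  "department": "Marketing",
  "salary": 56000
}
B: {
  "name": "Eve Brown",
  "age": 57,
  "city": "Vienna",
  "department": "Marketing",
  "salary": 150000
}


Comparing each field (in key order):
  name: same
  age: DIFFERENT
  city: DIFFERENT
  department: same
  salary: DIFFERENT
Differences:
  age: 39 -> 57
  city: Paris -> Vienna
  salary: 56000 -> 150000

3 field(s) changed

3 changes: age, city, salary


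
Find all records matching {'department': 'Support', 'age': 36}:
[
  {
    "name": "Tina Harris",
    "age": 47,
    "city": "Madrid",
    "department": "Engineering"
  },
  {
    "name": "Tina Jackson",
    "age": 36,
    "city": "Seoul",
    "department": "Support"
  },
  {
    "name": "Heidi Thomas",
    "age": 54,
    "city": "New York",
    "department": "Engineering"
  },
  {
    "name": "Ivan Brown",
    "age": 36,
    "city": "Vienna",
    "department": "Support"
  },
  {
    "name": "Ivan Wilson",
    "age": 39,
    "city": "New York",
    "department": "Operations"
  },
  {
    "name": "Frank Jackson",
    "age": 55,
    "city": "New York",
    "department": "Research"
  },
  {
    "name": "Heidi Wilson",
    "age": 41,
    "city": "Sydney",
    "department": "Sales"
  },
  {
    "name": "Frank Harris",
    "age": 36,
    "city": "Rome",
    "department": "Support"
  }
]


Search criteria: {'department': 'Support', 'age': 36}

Checking 8 records:
  Tina Harris: {department: Engineering, age: 47}
  Tina Jackson: {department: Support, age: 36} <-- MATCH
  Heidi Thomas: {department: Engineering, age: 54}
  Ivan Brown: {department: Support, age: 36} <-- MATCH
  Ivan Wilson: {department: Operations, age: 39}
  Frank Jackson: {department: Research, age: 55}
  Heidi Wilson: {department: Sales, age: 41}
  Frank Harris: {department: Support, age: 36} <-- MATCH

Matches: ["Tina Jackson", "Ivan Brown", "Frank Harris"]

["Tina Jackson", "Ivan Brown", "Frank Harris"]


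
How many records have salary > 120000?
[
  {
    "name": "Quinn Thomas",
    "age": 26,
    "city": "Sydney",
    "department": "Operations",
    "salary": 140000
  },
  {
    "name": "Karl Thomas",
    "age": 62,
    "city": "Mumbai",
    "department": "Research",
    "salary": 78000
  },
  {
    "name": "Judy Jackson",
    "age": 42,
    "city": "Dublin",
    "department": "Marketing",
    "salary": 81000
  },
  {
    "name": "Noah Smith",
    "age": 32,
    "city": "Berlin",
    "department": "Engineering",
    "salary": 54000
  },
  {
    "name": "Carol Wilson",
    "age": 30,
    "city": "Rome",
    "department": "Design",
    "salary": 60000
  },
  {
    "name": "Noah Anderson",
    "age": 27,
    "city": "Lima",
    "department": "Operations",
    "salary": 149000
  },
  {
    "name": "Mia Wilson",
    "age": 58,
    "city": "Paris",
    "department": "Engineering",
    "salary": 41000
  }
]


Data: 7 records
Condition: salary > 120000

Checking each record:
  Quinn Thomas: 140000 MATCH
  Karl Thomas: 78000
  Judy Jackson: 81000
  Noah Smith: 54000
  Carol Wilson: 60000
  Noah Anderson: 149000 MATCH
  Mia Wilson: 41000

Count: 2

2


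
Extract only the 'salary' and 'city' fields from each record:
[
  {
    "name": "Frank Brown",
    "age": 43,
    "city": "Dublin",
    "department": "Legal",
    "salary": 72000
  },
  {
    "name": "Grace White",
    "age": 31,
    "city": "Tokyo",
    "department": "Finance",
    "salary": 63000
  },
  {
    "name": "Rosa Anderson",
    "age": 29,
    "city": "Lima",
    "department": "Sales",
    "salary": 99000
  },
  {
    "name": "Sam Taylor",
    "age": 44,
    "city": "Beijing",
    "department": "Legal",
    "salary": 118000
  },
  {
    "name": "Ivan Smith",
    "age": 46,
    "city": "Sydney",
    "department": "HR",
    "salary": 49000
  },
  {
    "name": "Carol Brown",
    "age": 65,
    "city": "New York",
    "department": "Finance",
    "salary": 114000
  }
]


Original: 6 records with fields: name, age, city, department, salary
Keep: ['salary', 'city']
Drop: ['name', 'age', 'department']
Result: 6 records, 2 fields each

[
  {
    "salary": 72000,
    "city": "Dublin"
  },
  {
    "salary": 63000,
    "city": "Tokyo"
  },
  {
    "salary": 99000,
    "city": "Lima"
  },
  {
    "salary": 118000,
    "city": "Beijing"
  },
  {
    "salary": 49000,
    "city": "Sydney"
  },
  {
    "salary": 114000,
    "city": "New York"
  }
]


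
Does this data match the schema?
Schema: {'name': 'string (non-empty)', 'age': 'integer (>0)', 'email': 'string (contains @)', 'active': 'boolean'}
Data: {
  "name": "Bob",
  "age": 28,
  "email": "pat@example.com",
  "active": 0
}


Validating each field against schema:
  name: OK (non-empty string)
  age: OK (positive integer)
  email: OK (string with @)
  active: FAIL (0 is not a boolean)

Result: INVALID (1 error: active)

INVALID (1 error: active)


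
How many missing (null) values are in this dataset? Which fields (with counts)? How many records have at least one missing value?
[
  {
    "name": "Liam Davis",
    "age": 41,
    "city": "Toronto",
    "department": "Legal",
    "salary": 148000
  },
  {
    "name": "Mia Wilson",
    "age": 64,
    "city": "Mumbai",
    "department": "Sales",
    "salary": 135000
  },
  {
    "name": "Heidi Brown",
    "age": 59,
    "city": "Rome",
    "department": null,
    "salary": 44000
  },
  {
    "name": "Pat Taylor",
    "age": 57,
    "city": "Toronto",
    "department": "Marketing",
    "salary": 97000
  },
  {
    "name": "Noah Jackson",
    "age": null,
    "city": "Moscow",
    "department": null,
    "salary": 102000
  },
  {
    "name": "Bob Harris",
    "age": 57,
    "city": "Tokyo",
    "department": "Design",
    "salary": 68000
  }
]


Checking for missing (null) values in 6 records:

  Liam Davis: complete
  Mia Wilson: complete
  Heidi Brown: department
  Pat Taylor: complete
  Noah Jackson: age, department
  Bob Harris: complete

Per field:
  name: 0 missing
  age: 1 missing
  city: 0 missing
  department: 2 missing
  salary: 0 missing

Total missing values: 3
Records with any missing: 2

3 missing values (age: 1, department: 2); 2 incomplete records


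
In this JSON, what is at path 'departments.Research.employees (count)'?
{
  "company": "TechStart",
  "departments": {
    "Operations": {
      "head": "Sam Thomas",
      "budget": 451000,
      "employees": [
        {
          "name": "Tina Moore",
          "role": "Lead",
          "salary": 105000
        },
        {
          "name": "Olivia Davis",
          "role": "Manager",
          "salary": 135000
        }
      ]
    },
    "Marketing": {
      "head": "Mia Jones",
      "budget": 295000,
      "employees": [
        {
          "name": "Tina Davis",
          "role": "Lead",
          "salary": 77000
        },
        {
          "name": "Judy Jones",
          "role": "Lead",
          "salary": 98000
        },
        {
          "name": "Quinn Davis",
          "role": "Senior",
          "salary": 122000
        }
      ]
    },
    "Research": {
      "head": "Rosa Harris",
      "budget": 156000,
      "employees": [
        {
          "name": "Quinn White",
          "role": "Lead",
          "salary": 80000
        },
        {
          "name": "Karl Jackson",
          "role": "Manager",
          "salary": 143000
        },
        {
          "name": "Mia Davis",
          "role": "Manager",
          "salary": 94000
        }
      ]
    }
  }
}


Path: departments.Research.employees (count)

Navigate:
  -> departments
  -> Research
  -> employees (array, length 3)

3


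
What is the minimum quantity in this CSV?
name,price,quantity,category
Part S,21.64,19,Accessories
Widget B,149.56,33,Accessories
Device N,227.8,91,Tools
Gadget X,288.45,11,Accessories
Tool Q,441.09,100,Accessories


Computing minimum quantity:
Values: [19, 33, 91, 11, 100]
Min = 11

11


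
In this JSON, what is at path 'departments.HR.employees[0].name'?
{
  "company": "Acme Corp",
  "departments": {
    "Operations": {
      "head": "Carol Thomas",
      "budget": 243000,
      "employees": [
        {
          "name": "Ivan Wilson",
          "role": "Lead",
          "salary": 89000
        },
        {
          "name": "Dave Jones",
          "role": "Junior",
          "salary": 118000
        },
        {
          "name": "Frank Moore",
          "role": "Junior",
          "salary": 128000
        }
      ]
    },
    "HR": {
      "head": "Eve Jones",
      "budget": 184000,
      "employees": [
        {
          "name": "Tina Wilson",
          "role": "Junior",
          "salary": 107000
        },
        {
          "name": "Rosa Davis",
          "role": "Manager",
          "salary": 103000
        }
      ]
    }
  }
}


Path: departments.HR.employees[0].name

Navigate:
  -> departments
  -> HR
  -> employees[0].name = 'Tina Wilson'

Tina Wilson


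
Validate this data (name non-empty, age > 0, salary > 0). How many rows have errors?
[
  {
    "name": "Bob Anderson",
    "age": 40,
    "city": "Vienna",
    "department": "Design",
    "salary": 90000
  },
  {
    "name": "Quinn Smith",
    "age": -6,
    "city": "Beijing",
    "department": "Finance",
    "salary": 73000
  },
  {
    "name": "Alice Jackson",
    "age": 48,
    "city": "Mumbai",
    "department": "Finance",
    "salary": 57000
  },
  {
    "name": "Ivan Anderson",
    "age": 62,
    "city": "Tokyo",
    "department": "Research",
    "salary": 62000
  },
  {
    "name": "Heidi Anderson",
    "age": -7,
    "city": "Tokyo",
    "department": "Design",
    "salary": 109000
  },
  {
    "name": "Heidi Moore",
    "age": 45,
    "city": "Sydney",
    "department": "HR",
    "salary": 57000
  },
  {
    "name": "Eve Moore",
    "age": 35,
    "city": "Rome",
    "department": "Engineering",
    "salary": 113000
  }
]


Validating 7 records:
Rules: name non-empty, age > 0, salary > 0

  Row 1 (Bob Anderson): OK
  Row 2 (Quinn Smith): negative age: -6
  Row 3 (Alice Jackson): OK
  Row 4 (Ivan Anderson): OK
  Row 5 (Heidi Anderson): negative age: -7
  Row 6 (Heidi Moore): OK
  Row 7 (Eve Moore): OK

Total errors: 2

2 errors


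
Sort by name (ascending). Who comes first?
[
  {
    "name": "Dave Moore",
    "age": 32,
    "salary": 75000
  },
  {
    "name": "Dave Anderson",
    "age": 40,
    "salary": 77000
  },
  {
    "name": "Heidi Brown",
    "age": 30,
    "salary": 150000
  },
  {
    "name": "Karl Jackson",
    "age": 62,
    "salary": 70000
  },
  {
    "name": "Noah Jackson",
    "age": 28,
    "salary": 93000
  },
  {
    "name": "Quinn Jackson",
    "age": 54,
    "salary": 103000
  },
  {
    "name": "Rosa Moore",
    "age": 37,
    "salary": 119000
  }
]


Sort by: name (ascending)

Sorted order:
  1. Dave Anderson (name = Dave Anderson)
  2. Dave Moore (name = Dave Moore)
  3. Heidi Brown (name = Heidi Brown)
  4. Karl Jackson (name = Karl Jackson)
  5. Noah Jackson (name = Noah Jackson)
  6. Quinn Jackson (name = Quinn Jackson)
  7. Rosa Moore (name = Rosa Moore)

First: Dave Anderson

Dave Anderson


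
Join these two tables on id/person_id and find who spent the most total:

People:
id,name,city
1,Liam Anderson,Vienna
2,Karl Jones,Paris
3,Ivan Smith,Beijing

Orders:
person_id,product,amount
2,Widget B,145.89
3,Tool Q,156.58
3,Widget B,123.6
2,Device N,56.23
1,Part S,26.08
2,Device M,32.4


Join on: people.id = orders.person_id

Joined rows:
  Karl Jones (Paris) bought Widget B for $145.89
  Ivan Smith (Beijing) bought Tool Q for $156.58
  Ivan Smith (Beijing) bought Widget B for $123.6
  Karl Jones (Paris) bought Device N for $56.23
  Liam Anderson (Vienna) bought Part S for $26.08
  Karl Jones (Paris) bought Device M for $32.4

Total per person:
  Ivan Smith: $280.18
  Karl Jones: $234.52
  Liam Anderson: $26.08

Top spender: Ivan Smith ($280.18)

Ivan Smith ($280.18)


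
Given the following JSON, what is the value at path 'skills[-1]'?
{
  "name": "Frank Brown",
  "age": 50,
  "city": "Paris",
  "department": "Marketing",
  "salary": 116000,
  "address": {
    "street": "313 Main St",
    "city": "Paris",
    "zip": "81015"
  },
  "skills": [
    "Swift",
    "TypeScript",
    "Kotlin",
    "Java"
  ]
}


Query: skills[-1]
Path: skills -> last element
Value: Java

Java


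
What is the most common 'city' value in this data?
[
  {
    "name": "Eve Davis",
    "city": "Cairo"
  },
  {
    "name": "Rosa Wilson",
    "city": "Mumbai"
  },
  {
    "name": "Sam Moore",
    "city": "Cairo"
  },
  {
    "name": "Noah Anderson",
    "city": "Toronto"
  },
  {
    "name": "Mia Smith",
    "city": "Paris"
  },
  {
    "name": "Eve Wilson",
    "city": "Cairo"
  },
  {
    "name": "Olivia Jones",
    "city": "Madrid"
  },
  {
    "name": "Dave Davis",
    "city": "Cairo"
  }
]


Counting 'city' values across 8 records:

  Cairo: 4 ####
  Mumbai: 1 #
  Toronto: 1 #
  Paris: 1 #
  Madrid: 1 #

Most common: Cairo (4 times)

Cairo (4 times)


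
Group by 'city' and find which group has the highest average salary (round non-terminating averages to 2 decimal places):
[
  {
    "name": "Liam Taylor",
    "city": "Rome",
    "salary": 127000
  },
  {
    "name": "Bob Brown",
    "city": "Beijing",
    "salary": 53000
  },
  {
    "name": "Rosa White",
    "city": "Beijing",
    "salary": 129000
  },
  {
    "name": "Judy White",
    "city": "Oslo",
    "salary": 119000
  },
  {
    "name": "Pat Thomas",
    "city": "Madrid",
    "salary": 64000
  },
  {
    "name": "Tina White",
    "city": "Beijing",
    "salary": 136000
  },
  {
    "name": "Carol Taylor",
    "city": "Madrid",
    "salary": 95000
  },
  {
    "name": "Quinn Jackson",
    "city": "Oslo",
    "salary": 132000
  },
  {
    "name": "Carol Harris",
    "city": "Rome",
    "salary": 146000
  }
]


Group by: city

Groups:
  Beijing: 3 people, avg salary = 318000/3 = $106000
  Madrid: 2 people, avg salary = 159000/2 = $79500
  Oslo: 2 people, avg salary = 251000/2 = $125500
  Rome: 2 people, avg salary = 273000/2 = $136500

Highest average salary: Rome ($136500)

Rome ($136500)


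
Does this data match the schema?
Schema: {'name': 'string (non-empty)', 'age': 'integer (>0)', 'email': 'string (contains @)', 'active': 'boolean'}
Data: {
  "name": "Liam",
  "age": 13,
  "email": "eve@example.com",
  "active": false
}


Validating each field against schema:
  name: OK (non-empty string)
  age: OK (positive integer)
  email: OK (string with @)
  active: OK (boolean)

Result: VALID

VALID


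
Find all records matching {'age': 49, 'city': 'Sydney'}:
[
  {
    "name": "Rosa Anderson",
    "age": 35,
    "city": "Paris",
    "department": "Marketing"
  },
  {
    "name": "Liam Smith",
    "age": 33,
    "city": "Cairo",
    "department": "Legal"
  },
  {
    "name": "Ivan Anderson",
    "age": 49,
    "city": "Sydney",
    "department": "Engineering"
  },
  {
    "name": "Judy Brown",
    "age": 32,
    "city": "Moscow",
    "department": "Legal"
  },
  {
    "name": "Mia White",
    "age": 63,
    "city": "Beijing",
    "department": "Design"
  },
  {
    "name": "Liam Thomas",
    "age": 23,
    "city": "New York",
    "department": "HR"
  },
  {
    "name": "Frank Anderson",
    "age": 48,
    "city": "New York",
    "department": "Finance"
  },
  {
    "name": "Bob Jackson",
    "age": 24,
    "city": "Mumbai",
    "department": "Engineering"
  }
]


Search criteria: {'age': 49, 'city': 'Sydney'}

Checking 8 records:
  Rosa Anderson: {age: 35, city: Paris}
  Liam Smith: {age: 33, city: Cairo}
  Ivan Anderson: {age: 49, city: Sydney} <-- MATCH
  Judy Brown: {age: 32, city: Moscow}
  Mia White: {age: 63, city: Beijing}
  Liam Thomas: {age: 23, city: New York}
  Frank Anderson: {age: 48, city: New York}
  Bob Jackson: {age: 24, city: Mumbai}

Matches: ["Ivan Anderson"]

["Ivan Anderson"]


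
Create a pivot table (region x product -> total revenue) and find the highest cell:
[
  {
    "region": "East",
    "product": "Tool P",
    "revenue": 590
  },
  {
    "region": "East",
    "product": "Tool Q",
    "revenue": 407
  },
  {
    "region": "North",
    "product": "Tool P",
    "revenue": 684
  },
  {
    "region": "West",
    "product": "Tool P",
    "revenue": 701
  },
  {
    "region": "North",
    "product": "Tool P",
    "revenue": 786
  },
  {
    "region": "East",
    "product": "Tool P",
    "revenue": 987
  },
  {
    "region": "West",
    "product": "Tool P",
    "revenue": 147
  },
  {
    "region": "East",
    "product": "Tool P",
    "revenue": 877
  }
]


Pivot: region (rows) x product (columns) -> total revenue

     Tool P        Tool Q      
East          2454           407  
North         1470             0  
West           848             0  

Highest: East / Tool P = $2454

East / Tool P = $2454


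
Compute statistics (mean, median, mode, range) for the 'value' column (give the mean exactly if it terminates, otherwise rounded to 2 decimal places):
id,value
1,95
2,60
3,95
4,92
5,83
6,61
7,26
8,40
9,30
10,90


Data: [95, 60, 95, 92, 83, 61, 26, 40, 30, 90]
Count: 10
Sum: 672
Mean: 672/10 = 67.2
Sorted: [26, 30, 40, 60, 61, 83, 90, 92, 95, 95]
Median: 72.0
Mode: 95 (2 times)
Range: 95 - 26 = 69
Min: 26, Max: 95

mean=67.2, median=72.0, mode=95, range=69


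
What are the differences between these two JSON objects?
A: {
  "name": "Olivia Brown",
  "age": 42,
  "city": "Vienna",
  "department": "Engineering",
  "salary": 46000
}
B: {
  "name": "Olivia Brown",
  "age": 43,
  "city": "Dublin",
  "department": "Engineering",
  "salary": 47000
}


Comparing each field (in key order):
  name: same
  age: DIFFERENT
  city: DIFFERENT
  department: same
  salary: DIFFERENT
Differences:
  age: 42 -> 43
  city: Vienna -> Dublin
  salary: 46000 -> 47000

3 field(s) changed

3 changes: age, city, salary


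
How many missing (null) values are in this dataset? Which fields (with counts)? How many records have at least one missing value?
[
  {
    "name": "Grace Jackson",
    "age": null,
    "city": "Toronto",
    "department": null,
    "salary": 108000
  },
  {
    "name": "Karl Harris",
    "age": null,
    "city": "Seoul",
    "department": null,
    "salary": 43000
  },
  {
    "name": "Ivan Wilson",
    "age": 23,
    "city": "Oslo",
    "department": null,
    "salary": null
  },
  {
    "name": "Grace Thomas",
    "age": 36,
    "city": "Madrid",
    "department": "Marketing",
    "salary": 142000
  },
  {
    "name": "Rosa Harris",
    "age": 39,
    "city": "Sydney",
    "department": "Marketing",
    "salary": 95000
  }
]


Checking for missing (null) values in 5 records:

  Grace Jackson: age, department
  Karl Harris: age, department
  Ivan Wilson: department, salary
  Grace Thomas: complete
  Rosa Harris: complete

Per field:
  name: 0 missing
  age: 2 missing
  city: 0 missing
  department: 3 missing
  salary: 1 missing

Total missing values: 6
Records with any missing: 3

6 missing values (age: 2, department: 3, salary: 1); 3 incomplete records


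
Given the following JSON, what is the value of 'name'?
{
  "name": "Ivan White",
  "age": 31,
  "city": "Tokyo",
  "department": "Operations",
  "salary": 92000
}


Looking up field 'name'
Value: Ivan White

Ivan White


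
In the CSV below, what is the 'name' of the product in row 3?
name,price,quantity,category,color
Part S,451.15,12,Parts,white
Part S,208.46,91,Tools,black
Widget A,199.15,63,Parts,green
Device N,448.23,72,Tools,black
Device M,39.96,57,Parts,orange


Query: Row 3 ('Widget A'), column 'name'
Value: Widget A

Widget A


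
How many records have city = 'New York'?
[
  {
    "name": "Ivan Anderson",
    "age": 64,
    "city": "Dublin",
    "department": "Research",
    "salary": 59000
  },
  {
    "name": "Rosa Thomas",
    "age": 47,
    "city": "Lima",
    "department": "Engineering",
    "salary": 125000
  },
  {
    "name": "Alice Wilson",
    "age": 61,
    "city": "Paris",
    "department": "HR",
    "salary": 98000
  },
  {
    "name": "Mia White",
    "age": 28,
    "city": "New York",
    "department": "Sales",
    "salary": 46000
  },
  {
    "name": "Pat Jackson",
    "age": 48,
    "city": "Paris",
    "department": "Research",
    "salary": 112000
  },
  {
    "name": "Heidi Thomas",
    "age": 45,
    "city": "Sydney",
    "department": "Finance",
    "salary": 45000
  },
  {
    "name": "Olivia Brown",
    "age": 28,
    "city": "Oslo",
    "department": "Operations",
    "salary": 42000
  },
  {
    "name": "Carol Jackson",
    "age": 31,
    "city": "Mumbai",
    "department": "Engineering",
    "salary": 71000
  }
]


Data: 8 records
Condition: city = 'New York'

Checking each record:
  Ivan Anderson: Dublin
  Rosa Thomas: Lima
  Alice Wilson: Paris
  Mia White: New York MATCH
  Pat Jackson: Paris
  Heidi Thomas: Sydney
  Olivia Brown: Oslo
  Carol Jackson: Mumbai

Count: 1

1


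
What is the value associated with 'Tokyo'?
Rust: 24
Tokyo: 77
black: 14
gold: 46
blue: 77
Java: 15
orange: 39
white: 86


Looking up key 'Tokyo'
Value: 77

77


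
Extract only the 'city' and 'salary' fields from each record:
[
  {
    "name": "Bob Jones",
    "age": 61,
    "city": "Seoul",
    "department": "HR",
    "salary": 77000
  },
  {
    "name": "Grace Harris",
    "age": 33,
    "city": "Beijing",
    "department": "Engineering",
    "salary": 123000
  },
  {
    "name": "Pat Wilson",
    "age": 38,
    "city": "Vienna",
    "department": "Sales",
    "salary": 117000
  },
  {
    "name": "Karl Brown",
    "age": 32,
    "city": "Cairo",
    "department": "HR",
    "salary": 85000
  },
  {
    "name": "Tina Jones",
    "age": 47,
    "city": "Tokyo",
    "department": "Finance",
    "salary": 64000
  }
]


Original: 5 records with fields: name, age, city, department, salary
Keep: ['city', 'salary']
Drop: ['name', 'age', 'department']
Result: 5 records, 2 fields each

[
  {
    "city": "Seoul",
    "salary": 77000
  },
  {
    "city": "Beijing",
    "salary": 123000
  },
  {
    "city": "Vienna",
    "salary": 117000
  },
  {
    "city": "Cairo",
    "salary": 85000
  },
  {
    "city": "Tokyo",
    "salary": 64000
  }
]


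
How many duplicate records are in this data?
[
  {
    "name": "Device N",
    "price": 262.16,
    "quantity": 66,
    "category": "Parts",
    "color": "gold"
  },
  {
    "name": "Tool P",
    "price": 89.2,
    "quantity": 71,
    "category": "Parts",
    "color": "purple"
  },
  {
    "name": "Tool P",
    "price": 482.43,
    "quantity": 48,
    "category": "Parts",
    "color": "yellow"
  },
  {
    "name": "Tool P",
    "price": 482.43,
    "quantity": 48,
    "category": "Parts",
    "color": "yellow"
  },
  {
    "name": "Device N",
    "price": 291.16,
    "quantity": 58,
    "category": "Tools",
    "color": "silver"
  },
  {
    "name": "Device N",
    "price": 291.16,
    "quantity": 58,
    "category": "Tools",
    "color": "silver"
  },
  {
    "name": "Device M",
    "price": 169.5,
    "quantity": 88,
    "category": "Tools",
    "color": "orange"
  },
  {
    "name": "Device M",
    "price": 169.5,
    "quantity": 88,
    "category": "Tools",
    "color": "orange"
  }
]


Checking 8 records for duplicates:

  Row 1: Device N ($262.16, qty 66)
  Row 2: Tool P ($89.2, qty 71)
  Row 3: Tool P ($482.43, qty 48)
  Row 4: Tool P ($482.43, qty 48) <-- DUPLICATE
  Row 5: Device N ($291.16, qty 58)
  Row 6: Device N ($291.16, qty 58) <-- DUPLICATE
  Row 7: Device M ($169.5, qty 88)
  Row 8: Device M ($169.5, qty 88) <-- DUPLICATE

Duplicates found: 3
Unique records: 5

3 duplicates, 5 unique


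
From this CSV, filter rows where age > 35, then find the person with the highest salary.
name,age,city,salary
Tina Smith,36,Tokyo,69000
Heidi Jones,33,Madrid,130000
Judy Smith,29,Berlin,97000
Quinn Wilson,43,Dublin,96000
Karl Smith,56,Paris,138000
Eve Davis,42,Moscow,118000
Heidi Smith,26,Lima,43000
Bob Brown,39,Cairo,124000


Filter: age > 35
Sort by: salary (descending)

Filtered records (5):
  Karl Smith, age 56, salary $138000
  Bob Brown, age 39, salary $124000
  Eve Davis, age 42, salary $118000
  Quinn Wilson, age 43, salary $96000
  Tina Smith, age 36, salary $69000

Highest salary: Karl Smith ($138000)

Karl Smith
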